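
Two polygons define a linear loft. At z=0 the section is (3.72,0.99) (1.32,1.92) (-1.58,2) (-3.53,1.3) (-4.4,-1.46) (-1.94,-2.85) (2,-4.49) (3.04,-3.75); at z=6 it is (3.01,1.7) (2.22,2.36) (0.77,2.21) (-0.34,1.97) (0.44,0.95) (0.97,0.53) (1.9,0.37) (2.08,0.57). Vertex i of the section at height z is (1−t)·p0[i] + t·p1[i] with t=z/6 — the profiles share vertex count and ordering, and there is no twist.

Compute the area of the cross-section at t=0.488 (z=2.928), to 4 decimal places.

Area at t=0.488: 16.8782

Cross-section at t=0.488: each vertex is (1-t)·p0[i] + t·p1[i].
  v1: (1-0.488)·(3.72,0.99) + 0.488·(3.01,1.7) = (3.3735,1.3365)
  v2: (1-0.488)·(1.32,1.92) + 0.488·(2.22,2.36) = (1.7592,2.1347)
  v3: (1-0.488)·(-1.58,2) + 0.488·(0.77,2.21) = (-0.4332,2.1025)
  v4: (1-0.488)·(-3.53,1.3) + 0.488·(-0.34,1.97) = (-1.9733,1.6270)
  v5: (1-0.488)·(-4.4,-1.46) + 0.488·(0.44,0.95) = (-2.0381,-0.2839)
  v6: (1-0.488)·(-1.94,-2.85) + 0.488·(0.97,0.53) = (-0.5199,-1.2006)
  v7: (1-0.488)·(2,-4.49) + 0.488·(1.9,0.37) = (1.9512,-2.1183)
  v8: (1-0.488)·(3.04,-3.75) + 0.488·(2.08,0.57) = (2.5715,-1.6418)
Shoelace sum Σ(x_i·y_{i+1} − x_{i+1}·y_i):
  i=1: 3.3735·2.1347 − 1.7592·1.3365 = +4.8504 (running +4.8504)
  i=2: 1.7592·2.1025 − -0.4332·2.1347 = +4.6234 (running +9.4738)
  i=3: -0.4332·1.6270 − -1.9733·2.1025 = +3.4440 (running +12.9178)
  i=4: -1.9733·-0.2839 − -2.0381·1.6270 = +3.8761 (running +16.7939)
  i=5: -2.0381·-1.2006 − -0.5199·-0.2839 = +2.2992 (running +19.0932)
  i=6: -0.5199·-2.1183 − 1.9512·-1.2006 = +3.4439 (running +22.5371)
  i=7: 1.9512·-1.6418 − 2.5715·-2.1183 = +2.2437 (running +24.7808)
  i=8: 2.5715·1.3365 − 3.3735·-1.6418 = +8.9756 (running +33.7564)
Area = |Σ|/2 = |33.7564|/2 = 16.8782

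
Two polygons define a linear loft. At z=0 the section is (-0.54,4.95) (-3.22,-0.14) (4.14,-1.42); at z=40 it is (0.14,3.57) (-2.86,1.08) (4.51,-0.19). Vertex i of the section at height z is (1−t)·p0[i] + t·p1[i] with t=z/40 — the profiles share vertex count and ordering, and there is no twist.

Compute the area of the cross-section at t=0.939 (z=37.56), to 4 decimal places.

Cross-section at t=0.939: each vertex is (1-t)·p0[i] + t·p1[i].
  v1: (1-0.939)·(-0.54,4.95) + 0.939·(0.14,3.57) = (0.0985,3.6542)
  v2: (1-0.939)·(-3.22,-0.14) + 0.939·(-2.86,1.08) = (-2.8820,1.0056)
  v3: (1-0.939)·(4.14,-1.42) + 0.939·(4.51,-0.19) = (4.4874,-0.2650)
Shoelace sum Σ(x_i·y_{i+1} − x_{i+1}·y_i):
  i=1: 0.0985·1.0056 − -2.8820·3.6542 = +10.6303 (running +10.6303)
  i=2: -2.8820·-0.2650 − 4.4874·1.0056 = -3.7487 (running +6.8816)
  i=3: 4.4874·3.6542 − 0.0985·-0.2650 = +16.4240 (running +23.3056)
Area = |Σ|/2 = |23.3056|/2 = 11.6528

Area at t=0.939: 11.6528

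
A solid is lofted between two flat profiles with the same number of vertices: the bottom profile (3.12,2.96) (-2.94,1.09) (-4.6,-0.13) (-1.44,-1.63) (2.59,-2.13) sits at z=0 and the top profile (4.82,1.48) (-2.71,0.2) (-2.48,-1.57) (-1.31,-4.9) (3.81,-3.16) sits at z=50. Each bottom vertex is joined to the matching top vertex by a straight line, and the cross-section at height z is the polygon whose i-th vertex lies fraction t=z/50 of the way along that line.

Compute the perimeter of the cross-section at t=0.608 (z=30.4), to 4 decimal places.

Cross-section at t=0.608: each vertex is (1-t)·p0[i] + t·p1[i].
  v1: (1-0.608)·(3.12,2.96) + 0.608·(4.82,1.48) = (4.1536,2.0602)
  v2: (1-0.608)·(-2.94,1.09) + 0.608·(-2.71,0.2) = (-2.8002,0.5489)
  v3: (1-0.608)·(-4.6,-0.13) + 0.608·(-2.48,-1.57) = (-3.3110,-1.0055)
  v4: (1-0.608)·(-1.44,-1.63) + 0.608·(-1.31,-4.9) = (-1.3610,-3.6182)
  v5: (1-0.608)·(2.59,-2.13) + 0.608·(3.81,-3.16) = (3.3318,-2.7562)
Perimeter = Σ |v_{i+1} − v_i|:
  edge 1→2: √(-6.9538² + -1.5113²) = 7.1161 (running 7.1161)
  edge 2→3: √(-0.5109² + -1.5544²) = 1.6362 (running 8.7523)
  edge 3→4: √(1.9501² + -2.6126²) = 3.2602 (running 12.0125)
  edge 4→5: √(4.6927² + 0.8619²) = 4.7712 (running 16.7837)
  edge 5→1: √(0.8218² + 4.8164²) = 4.8860 (running 21.6697)
Perimeter = 21.6697

Perimeter at t=0.608: 21.6697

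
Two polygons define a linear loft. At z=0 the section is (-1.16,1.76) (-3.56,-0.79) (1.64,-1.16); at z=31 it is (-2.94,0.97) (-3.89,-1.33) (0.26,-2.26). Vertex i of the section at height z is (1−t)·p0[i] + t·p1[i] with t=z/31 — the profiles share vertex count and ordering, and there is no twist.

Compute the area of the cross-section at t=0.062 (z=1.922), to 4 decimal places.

Cross-section at t=0.062: each vertex is (1-t)·p0[i] + t·p1[i].
  v1: (1-0.062)·(-1.16,1.76) + 0.062·(-2.94,0.97) = (-1.2704,1.7110)
  v2: (1-0.062)·(-3.56,-0.79) + 0.062·(-3.89,-1.33) = (-3.5805,-0.8235)
  v3: (1-0.062)·(1.64,-1.16) + 0.062·(0.26,-2.26) = (1.5544,-1.2282)
Shoelace sum Σ(x_i·y_{i+1} − x_{i+1}·y_i):
  i=1: -1.2704·-0.8235 − -3.5805·1.7110 = +7.1724 (running +7.1724)
  i=2: -3.5805·-1.2282 − 1.5544·-0.8235 = +5.6776 (running +12.8499)
  i=3: 1.5544·1.7110 − -1.2704·-1.2282 = +1.0994 (running +13.9493)
Area = |Σ|/2 = |13.9493|/2 = 6.9747

Area at t=0.062: 6.9747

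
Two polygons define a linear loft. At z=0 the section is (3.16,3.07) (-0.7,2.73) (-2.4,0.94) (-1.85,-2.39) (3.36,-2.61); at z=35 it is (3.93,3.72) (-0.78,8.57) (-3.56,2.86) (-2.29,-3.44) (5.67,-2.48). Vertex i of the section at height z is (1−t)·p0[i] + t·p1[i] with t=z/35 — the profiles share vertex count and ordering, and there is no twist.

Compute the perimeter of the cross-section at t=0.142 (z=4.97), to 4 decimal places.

Cross-section at t=0.142: each vertex is (1-t)·p0[i] + t·p1[i].
  v1: (1-0.142)·(3.16,3.07) + 0.142·(3.93,3.72) = (3.2693,3.1623)
  v2: (1-0.142)·(-0.7,2.73) + 0.142·(-0.78,8.57) = (-0.7114,3.5593)
  v3: (1-0.142)·(-2.4,0.94) + 0.142·(-3.56,2.86) = (-2.5647,1.2126)
  v4: (1-0.142)·(-1.85,-2.39) + 0.142·(-2.29,-3.44) = (-1.9125,-2.5391)
  v5: (1-0.142)·(3.36,-2.61) + 0.142·(5.67,-2.48) = (3.6880,-2.5915)
Perimeter = Σ |v_{i+1} − v_i|:
  edge 1→2: √(-3.9807² + 0.3970²) = 4.0004 (running 4.0004)
  edge 2→3: √(-1.8534² + -2.3466²) = 2.9903 (running 6.9907)
  edge 3→4: √(0.6522² + -3.7517²) = 3.8080 (running 10.7987)
  edge 4→5: √(5.6005² + -0.0524²) = 5.6007 (running 16.3995)
  edge 5→1: √(-0.4187² + 5.7538²) = 5.7691 (running 22.1685)
Perimeter = 22.1685

Perimeter at t=0.142: 22.1685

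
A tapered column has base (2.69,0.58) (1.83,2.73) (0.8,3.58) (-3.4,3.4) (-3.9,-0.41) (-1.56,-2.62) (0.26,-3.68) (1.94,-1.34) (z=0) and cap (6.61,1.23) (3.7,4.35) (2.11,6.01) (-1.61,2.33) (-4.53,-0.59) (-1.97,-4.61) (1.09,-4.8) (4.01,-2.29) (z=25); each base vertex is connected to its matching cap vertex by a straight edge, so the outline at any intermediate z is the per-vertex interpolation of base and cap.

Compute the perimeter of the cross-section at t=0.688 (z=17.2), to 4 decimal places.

Perimeter at t=0.688: 28.2681

Cross-section at t=0.688: each vertex is (1-t)·p0[i] + t·p1[i].
  v1: (1-0.688)·(2.69,0.58) + 0.688·(6.61,1.23) = (5.3870,1.0272)
  v2: (1-0.688)·(1.83,2.73) + 0.688·(3.7,4.35) = (3.1166,3.8446)
  v3: (1-0.688)·(0.8,3.58) + 0.688·(2.11,6.01) = (1.7013,5.2518)
  v4: (1-0.688)·(-3.4,3.4) + 0.688·(-1.61,2.33) = (-2.1685,2.6638)
  v5: (1-0.688)·(-3.9,-0.41) + 0.688·(-4.53,-0.59) = (-4.3334,-0.5338)
  v6: (1-0.688)·(-1.56,-2.62) + 0.688·(-1.97,-4.61) = (-1.8421,-3.9891)
  v7: (1-0.688)·(0.26,-3.68) + 0.688·(1.09,-4.8) = (0.8310,-4.4506)
  v8: (1-0.688)·(1.94,-1.34) + 0.688·(4.01,-2.29) = (3.3642,-1.9936)
Perimeter = Σ |v_{i+1} − v_i|:
  edge 1→2: √(-2.2704² + 2.8174²) = 3.6183 (running 3.6183)
  edge 2→3: √(-1.4153² + 1.4073²) = 1.9959 (running 5.6142)
  edge 3→4: √(-3.8698² + -2.5880²) = 4.6554 (running 10.2696)
  edge 4→5: √(-2.1650² + -3.1977²) = 3.8616 (running 14.1312)
  edge 5→6: √(2.4914² + -3.4553²) = 4.2598 (running 18.3910)
  edge 6→7: √(2.6731² + -0.4614²) = 2.7127 (running 21.1037)
  edge 7→8: √(2.5331² + 2.4570²) = 3.5289 (running 24.6326)
  edge 8→1: √(2.0228² + 3.0208²) = 3.6355 (running 28.2681)
Perimeter = 28.2681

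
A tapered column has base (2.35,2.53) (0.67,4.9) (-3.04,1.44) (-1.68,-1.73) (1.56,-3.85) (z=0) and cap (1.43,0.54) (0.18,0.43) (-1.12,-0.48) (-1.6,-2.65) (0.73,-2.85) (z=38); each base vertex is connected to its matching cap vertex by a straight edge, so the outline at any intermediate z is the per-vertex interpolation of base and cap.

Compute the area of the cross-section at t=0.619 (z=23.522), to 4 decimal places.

Area at t=0.619: 13.4081

Cross-section at t=0.619: each vertex is (1-t)·p0[i] + t·p1[i].
  v1: (1-0.619)·(2.35,2.53) + 0.619·(1.43,0.54) = (1.7805,1.2982)
  v2: (1-0.619)·(0.67,4.9) + 0.619·(0.18,0.43) = (0.3667,2.1331)
  v3: (1-0.619)·(-3.04,1.44) + 0.619·(-1.12,-0.48) = (-1.8515,0.2515)
  v4: (1-0.619)·(-1.68,-1.73) + 0.619·(-1.6,-2.65) = (-1.6305,-2.2995)
  v5: (1-0.619)·(1.56,-3.85) + 0.619·(0.73,-2.85) = (1.0462,-3.2310)
Shoelace sum Σ(x_i·y_{i+1} − x_{i+1}·y_i):
  i=1: 1.7805·2.1331 − 0.3667·1.2982 = +3.3219 (running +3.3219)
  i=2: 0.3667·0.2515 − -1.8515·2.1331 = +4.0417 (running +7.3636)
  i=3: -1.8515·-2.2995 − -1.6305·0.2515 = +4.6676 (running +12.0312)
  i=4: -1.6305·-3.2310 − 1.0462·-2.2995 = +7.6739 (running +19.7051)
  i=5: 1.0462·1.2982 − 1.7805·-3.2310 = +7.1111 (running +26.8162)
Area = |Σ|/2 = |26.8162|/2 = 13.4081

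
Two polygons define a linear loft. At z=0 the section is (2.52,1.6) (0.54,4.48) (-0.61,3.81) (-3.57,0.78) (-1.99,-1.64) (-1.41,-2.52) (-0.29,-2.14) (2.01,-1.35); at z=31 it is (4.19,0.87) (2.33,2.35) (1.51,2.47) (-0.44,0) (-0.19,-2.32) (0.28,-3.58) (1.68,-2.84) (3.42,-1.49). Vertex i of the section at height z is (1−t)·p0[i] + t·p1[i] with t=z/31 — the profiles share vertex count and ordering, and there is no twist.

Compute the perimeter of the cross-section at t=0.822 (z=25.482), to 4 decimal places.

Cross-section at t=0.822: each vertex is (1-t)·p0[i] + t·p1[i].
  v1: (1-0.822)·(2.52,1.6) + 0.822·(4.19,0.87) = (3.8927,0.9999)
  v2: (1-0.822)·(0.54,4.48) + 0.822·(2.33,2.35) = (2.0114,2.7291)
  v3: (1-0.822)·(-0.61,3.81) + 0.822·(1.51,2.47) = (1.1326,2.7085)
  v4: (1-0.822)·(-3.57,0.78) + 0.822·(-0.44,0) = (-0.9971,0.1388)
  v5: (1-0.822)·(-1.99,-1.64) + 0.822·(-0.19,-2.32) = (-0.5104,-2.1990)
  v6: (1-0.822)·(-1.41,-2.52) + 0.822·(0.28,-3.58) = (-0.0208,-3.3913)
  v7: (1-0.822)·(-0.29,-2.14) + 0.822·(1.68,-2.84) = (1.3293,-2.7154)
  v8: (1-0.822)·(2.01,-1.35) + 0.822·(3.42,-1.49) = (3.1690,-1.4651)
Perimeter = Σ |v_{i+1} − v_i|:
  edge 1→2: √(-1.8814² + 1.7292²) = 2.5553 (running 2.5553)
  edge 2→3: √(-0.8787² + -0.0206²) = 0.8790 (running 3.4343)
  edge 3→4: √(-2.1298² + -2.5697²) = 3.3375 (running 6.7718)
  edge 4→5: √(0.4867² + -2.3378²) = 2.3879 (running 9.1598)
  edge 5→6: √(0.4896² + -1.1924²) = 1.2890 (running 10.4487)
  edge 6→7: √(1.3502² + 0.6759²) = 1.5099 (running 11.9586)
  edge 7→8: √(1.8397² + 1.2503²) = 2.2243 (running 14.1830)
  edge 8→1: √(0.7237² + 2.4650²) = 2.5691 (running 16.7520)
Perimeter = 16.7520

Perimeter at t=0.822: 16.7520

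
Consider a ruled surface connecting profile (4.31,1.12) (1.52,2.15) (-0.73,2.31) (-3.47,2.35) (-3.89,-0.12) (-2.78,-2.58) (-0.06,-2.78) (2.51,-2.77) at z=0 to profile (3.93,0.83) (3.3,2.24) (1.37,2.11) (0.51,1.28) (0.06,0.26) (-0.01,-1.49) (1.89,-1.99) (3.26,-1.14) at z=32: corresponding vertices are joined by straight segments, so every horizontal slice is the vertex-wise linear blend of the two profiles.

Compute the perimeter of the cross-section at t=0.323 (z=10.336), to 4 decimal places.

Perimeter at t=0.323: 19.3212

Cross-section at t=0.323: each vertex is (1-t)·p0[i] + t·p1[i].
  v1: (1-0.323)·(4.31,1.12) + 0.323·(3.93,0.83) = (4.1873,1.0263)
  v2: (1-0.323)·(1.52,2.15) + 0.323·(3.3,2.24) = (2.0949,2.1791)
  v3: (1-0.323)·(-0.73,2.31) + 0.323·(1.37,2.11) = (-0.0517,2.2454)
  v4: (1-0.323)·(-3.47,2.35) + 0.323·(0.51,1.28) = (-2.1845,2.0044)
  v5: (1-0.323)·(-3.89,-0.12) + 0.323·(0.06,0.26) = (-2.6142,0.0027)
  v6: (1-0.323)·(-2.78,-2.58) + 0.323·(-0.01,-1.49) = (-1.8853,-2.2279)
  v7: (1-0.323)·(-0.06,-2.78) + 0.323·(1.89,-1.99) = (0.5698,-2.5248)
  v8: (1-0.323)·(2.51,-2.77) + 0.323·(3.26,-1.14) = (2.7523,-2.2435)
Perimeter = Σ |v_{i+1} − v_i|:
  edge 1→2: √(-2.0923² + 1.1527²) = 2.3889 (running 2.3889)
  edge 2→3: √(-2.1466² + 0.0663²) = 2.1477 (running 4.5365)
  edge 3→4: √(-2.1328² + -0.2410²) = 2.1463 (running 6.6829)
  edge 4→5: √(-0.4297² + -2.0016²) = 2.0473 (running 8.7301)
  edge 5→6: √(0.7289² + -2.2307²) = 2.3467 (running 11.0768)
  edge 6→7: √(2.4551² + -0.2969²) = 2.4730 (running 13.5499)
  edge 7→8: √(2.1824² + 0.2813²) = 2.2005 (running 15.7503)
  edge 8→1: √(1.4350² + 3.2698²) = 3.5709 (running 19.3212)
Perimeter = 19.3212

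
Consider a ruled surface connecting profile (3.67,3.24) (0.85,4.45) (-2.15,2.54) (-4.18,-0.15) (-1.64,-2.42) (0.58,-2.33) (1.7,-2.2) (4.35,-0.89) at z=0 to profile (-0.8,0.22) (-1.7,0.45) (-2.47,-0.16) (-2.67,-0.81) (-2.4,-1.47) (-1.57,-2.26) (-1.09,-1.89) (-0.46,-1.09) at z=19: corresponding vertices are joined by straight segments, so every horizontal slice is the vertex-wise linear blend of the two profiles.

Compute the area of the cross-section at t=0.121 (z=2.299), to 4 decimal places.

Area at t=0.121: 33.3614

Cross-section at t=0.121: each vertex is (1-t)·p0[i] + t·p1[i].
  v1: (1-0.121)·(3.67,3.24) + 0.121·(-0.8,0.22) = (3.1291,2.8746)
  v2: (1-0.121)·(0.85,4.45) + 0.121·(-1.7,0.45) = (0.5414,3.9660)
  v3: (1-0.121)·(-2.15,2.54) + 0.121·(-2.47,-0.16) = (-2.1887,2.2133)
  v4: (1-0.121)·(-4.18,-0.15) + 0.121·(-2.67,-0.81) = (-3.9973,-0.2299)
  v5: (1-0.121)·(-1.64,-2.42) + 0.121·(-2.4,-1.47) = (-1.7320,-2.3051)
  v6: (1-0.121)·(0.58,-2.33) + 0.121·(-1.57,-2.26) = (0.3198,-2.3215)
  v7: (1-0.121)·(1.7,-2.2) + 0.121·(-1.09,-1.89) = (1.3624,-2.1625)
  v8: (1-0.121)·(4.35,-0.89) + 0.121·(-0.46,-1.09) = (3.7680,-0.9142)
Shoelace sum Σ(x_i·y_{i+1} − x_{i+1}·y_i):
  i=1: 3.1291·3.9660 − 0.5414·2.8746 = +10.8537 (running +10.8537)
  i=2: 0.5414·2.2133 − -2.1887·3.9660 = +9.8789 (running +20.7325)
  i=3: -2.1887·-0.2299 − -3.9973·2.2133 = +9.3503 (running +30.0828)
  i=4: -3.9973·-2.3051 − -1.7320·-0.2299 = +8.8158 (running +38.8987)
  i=5: -1.7320·-2.3215 − 0.3198·-2.3051 = +4.7581 (running +43.6568)
  i=6: 0.3198·-2.1625 − 1.3624·-2.3215 = +2.4712 (running +46.1280)
  i=7: 1.3624·-0.9142 − 3.7680·-2.1625 = +6.9027 (running +53.0307)
  i=8: 3.7680·2.8746 − 3.1291·-0.9142 = +13.6920 (running +66.7227)
Area = |Σ|/2 = |66.7227|/2 = 33.3614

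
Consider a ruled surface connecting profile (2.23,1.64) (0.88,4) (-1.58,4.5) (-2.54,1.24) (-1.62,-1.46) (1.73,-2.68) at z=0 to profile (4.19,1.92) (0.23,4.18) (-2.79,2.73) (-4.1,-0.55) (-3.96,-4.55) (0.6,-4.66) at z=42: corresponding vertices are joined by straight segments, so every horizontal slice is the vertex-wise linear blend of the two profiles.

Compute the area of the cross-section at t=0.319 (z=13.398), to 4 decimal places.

Cross-section at t=0.319: each vertex is (1-t)·p0[i] + t·p1[i].
  v1: (1-0.319)·(2.23,1.64) + 0.319·(4.19,1.92) = (2.8552,1.7293)
  v2: (1-0.319)·(0.88,4) + 0.319·(0.23,4.18) = (0.6727,4.0574)
  v3: (1-0.319)·(-1.58,4.5) + 0.319·(-2.79,2.73) = (-1.9660,3.9354)
  v4: (1-0.319)·(-2.54,1.24) + 0.319·(-4.1,-0.55) = (-3.0376,0.6690)
  v5: (1-0.319)·(-1.62,-1.46) + 0.319·(-3.96,-4.55) = (-2.3665,-2.4457)
  v6: (1-0.319)·(1.73,-2.68) + 0.319·(0.6,-4.66) = (1.3695,-3.3116)
Shoelace sum Σ(x_i·y_{i+1} − x_{i+1}·y_i):
  i=1: 2.8552·4.0574 − 0.6727·1.7293 = +10.4217 (running +10.4217)
  i=2: 0.6727·3.9354 − -1.9660·4.0574 = +10.6240 (running +21.0457)
  i=3: -1.9660·0.6690 − -3.0376·3.9354 = +10.6390 (running +31.6847)
  i=4: -3.0376·-2.4457 − -2.3665·0.6690 = +9.0123 (running +40.6970)
  i=5: -2.3665·-3.3116 − 1.3695·-2.4457 = +11.1863 (running +51.8833)
  i=6: 1.3695·1.7293 − 2.8552·-3.3116 = +11.8238 (running +63.7071)
Area = |Σ|/2 = |63.7071|/2 = 31.8536

Area at t=0.319: 31.8536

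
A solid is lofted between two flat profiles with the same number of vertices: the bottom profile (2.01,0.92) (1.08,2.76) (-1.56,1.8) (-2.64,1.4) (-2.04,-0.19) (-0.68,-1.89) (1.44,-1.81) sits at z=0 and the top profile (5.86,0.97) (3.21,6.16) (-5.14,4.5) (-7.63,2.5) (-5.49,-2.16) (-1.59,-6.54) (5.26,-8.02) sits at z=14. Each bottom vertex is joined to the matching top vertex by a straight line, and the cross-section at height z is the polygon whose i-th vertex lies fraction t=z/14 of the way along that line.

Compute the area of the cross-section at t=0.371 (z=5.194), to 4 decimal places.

Cross-section at t=0.371: each vertex is (1-t)·p0[i] + t·p1[i].
  v1: (1-0.371)·(2.01,0.92) + 0.371·(5.86,0.97) = (3.4383,0.9385)
  v2: (1-0.371)·(1.08,2.76) + 0.371·(3.21,6.16) = (1.8702,4.0214)
  v3: (1-0.371)·(-1.56,1.8) + 0.371·(-5.14,4.5) = (-2.8882,2.8017)
  v4: (1-0.371)·(-2.64,1.4) + 0.371·(-7.63,2.5) = (-4.4913,1.8081)
  v5: (1-0.371)·(-2.04,-0.19) + 0.371·(-5.49,-2.16) = (-3.3199,-0.9209)
  v6: (1-0.371)·(-0.68,-1.89) + 0.371·(-1.59,-6.54) = (-1.0176,-3.6151)
  v7: (1-0.371)·(1.44,-1.81) + 0.371·(5.26,-8.02) = (2.8572,-4.1139)
Shoelace sum Σ(x_i·y_{i+1} − x_{i+1}·y_i):
  i=1: 3.4383·4.0214 − 1.8702·0.9385 = +12.0717 (running +12.0717)
  i=2: 1.8702·2.8017 − -2.8882·4.0214 = +16.8544 (running +28.9260)
  i=3: -2.8882·1.8081 − -4.4913·2.8017 = +7.3611 (running +36.2872)
  i=4: -4.4913·-0.9209 − -3.3199·1.8081 = +10.1387 (running +46.4259)
  i=5: -3.3199·-3.6151 − -1.0176·-0.9209 = +11.0650 (running +57.4909)
  i=6: -1.0176·-4.1139 − 2.8572·-3.6151 = +14.5156 (running +72.0065)
  i=7: 2.8572·0.9385 − 3.4383·-4.1139 = +16.8267 (running +88.8332)
Area = |Σ|/2 = |88.8332|/2 = 44.4166

Area at t=0.371: 44.4166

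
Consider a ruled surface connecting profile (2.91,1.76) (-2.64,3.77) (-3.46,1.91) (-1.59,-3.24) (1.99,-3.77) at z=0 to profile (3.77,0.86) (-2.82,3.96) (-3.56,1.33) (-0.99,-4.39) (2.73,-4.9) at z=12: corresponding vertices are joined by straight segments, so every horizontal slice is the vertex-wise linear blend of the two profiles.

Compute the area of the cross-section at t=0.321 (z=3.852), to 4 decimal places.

Cross-section at t=0.321: each vertex is (1-t)·p0[i] + t·p1[i].
  v1: (1-0.321)·(2.91,1.76) + 0.321·(3.77,0.86) = (3.1861,1.4711)
  v2: (1-0.321)·(-2.64,3.77) + 0.321·(-2.82,3.96) = (-2.6978,3.8310)
  v3: (1-0.321)·(-3.46,1.91) + 0.321·(-3.56,1.33) = (-3.4921,1.7238)
  v4: (1-0.321)·(-1.59,-3.24) + 0.321·(-0.99,-4.39) = (-1.3974,-3.6092)
  v5: (1-0.321)·(1.99,-3.77) + 0.321·(2.73,-4.9) = (2.2275,-4.1327)
Shoelace sum Σ(x_i·y_{i+1} − x_{i+1}·y_i):
  i=1: 3.1861·3.8310 − -2.6978·1.4711 = +16.1745 (running +16.1745)
  i=2: -2.6978·1.7238 − -3.4921·3.8310 = +8.7277 (running +24.9022)
  i=3: -3.4921·-3.6092 − -1.3974·1.7238 = +15.0124 (running +39.9146)
  i=4: -1.3974·-4.1327 − 2.2275·-3.6092 = +13.8146 (running +53.7292)
  i=5: 2.2275·1.4711 − 3.1861·-4.1327 = +16.4441 (running +70.1732)
Area = |Σ|/2 = |70.1732|/2 = 35.0866

Area at t=0.321: 35.0866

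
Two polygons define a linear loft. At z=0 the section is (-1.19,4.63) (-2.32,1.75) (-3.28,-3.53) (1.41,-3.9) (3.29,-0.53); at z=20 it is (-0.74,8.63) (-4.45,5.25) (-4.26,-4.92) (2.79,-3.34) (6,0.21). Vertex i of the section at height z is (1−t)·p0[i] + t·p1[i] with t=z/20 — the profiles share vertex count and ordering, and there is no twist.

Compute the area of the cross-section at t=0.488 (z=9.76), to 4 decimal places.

Area at t=0.488: 57.4297

Cross-section at t=0.488: each vertex is (1-t)·p0[i] + t·p1[i].
  v1: (1-0.488)·(-1.19,4.63) + 0.488·(-0.74,8.63) = (-0.9704,6.5820)
  v2: (1-0.488)·(-2.32,1.75) + 0.488·(-4.45,5.25) = (-3.3594,3.4580)
  v3: (1-0.488)·(-3.28,-3.53) + 0.488·(-4.26,-4.92) = (-3.7582,-4.2083)
  v4: (1-0.488)·(1.41,-3.9) + 0.488·(2.79,-3.34) = (2.0834,-3.6267)
  v5: (1-0.488)·(3.29,-0.53) + 0.488·(6,0.21) = (4.6125,-0.1689)
Shoelace sum Σ(x_i·y_{i+1} − x_{i+1}·y_i):
  i=1: -0.9704·3.4580 − -3.3594·6.5820 = +18.7562 (running +18.7562)
  i=2: -3.3594·-4.2083 − -3.7582·3.4580 = +27.1336 (running +45.8898)
  i=3: -3.7582·-3.6267 − 2.0834·-4.2083 = +22.3979 (running +68.2876)
  i=4: 2.0834·-0.1689 − 4.6125·-3.6267 = +16.3763 (running +84.6640)
  i=5: 4.6125·6.5820 − -0.9704·-0.1689 = +30.1955 (running +114.8594)
Area = |Σ|/2 = |114.8594|/2 = 57.4297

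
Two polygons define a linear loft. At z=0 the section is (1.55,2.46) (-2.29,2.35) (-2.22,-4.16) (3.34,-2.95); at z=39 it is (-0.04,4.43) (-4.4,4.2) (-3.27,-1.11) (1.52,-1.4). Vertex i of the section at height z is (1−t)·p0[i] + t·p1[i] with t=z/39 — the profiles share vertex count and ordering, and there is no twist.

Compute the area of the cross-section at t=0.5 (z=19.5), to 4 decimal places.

Area at t=0.5: 27.0935

Cross-section at t=0.5: each vertex is (1-t)·p0[i] + t·p1[i].
  v1: (1-0.5)·(1.55,2.46) + 0.5·(-0.04,4.43) = (0.7550,3.4450)
  v2: (1-0.5)·(-2.29,2.35) + 0.5·(-4.4,4.2) = (-3.3450,3.2750)
  v3: (1-0.5)·(-2.22,-4.16) + 0.5·(-3.27,-1.11) = (-2.7450,-2.6350)
  v4: (1-0.5)·(3.34,-2.95) + 0.5·(1.52,-1.4) = (2.4300,-2.1750)
Shoelace sum Σ(x_i·y_{i+1} − x_{i+1}·y_i):
  i=1: 0.7550·3.2750 − -3.3450·3.4450 = +13.9962 (running +13.9962)
  i=2: -3.3450·-2.6350 − -2.7450·3.2750 = +17.8040 (running +31.8001)
  i=3: -2.7450·-2.1750 − 2.4300·-2.6350 = +12.3734 (running +44.1735)
  i=4: 2.4300·3.4450 − 0.7550·-2.1750 = +10.0135 (running +54.1870)
Area = |Σ|/2 = |54.1870|/2 = 27.0935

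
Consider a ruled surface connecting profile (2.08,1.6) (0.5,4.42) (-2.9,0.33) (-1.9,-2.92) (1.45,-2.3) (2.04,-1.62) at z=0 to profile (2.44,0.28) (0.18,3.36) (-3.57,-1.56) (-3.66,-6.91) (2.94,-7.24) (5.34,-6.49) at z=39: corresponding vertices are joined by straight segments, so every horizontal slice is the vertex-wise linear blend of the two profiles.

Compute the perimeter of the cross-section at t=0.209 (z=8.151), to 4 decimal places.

Perimeter at t=0.209: 21.8650

Cross-section at t=0.209: each vertex is (1-t)·p0[i] + t·p1[i].
  v1: (1-0.209)·(2.08,1.6) + 0.209·(2.44,0.28) = (2.1552,1.3241)
  v2: (1-0.209)·(0.5,4.42) + 0.209·(0.18,3.36) = (0.4331,4.1985)
  v3: (1-0.209)·(-2.9,0.33) + 0.209·(-3.57,-1.56) = (-3.0400,-0.0650)
  v4: (1-0.209)·(-1.9,-2.92) + 0.209·(-3.66,-6.91) = (-2.2678,-3.7539)
  v5: (1-0.209)·(1.45,-2.3) + 0.209·(2.94,-7.24) = (1.7614,-3.3325)
  v6: (1-0.209)·(2.04,-1.62) + 0.209·(5.34,-6.49) = (2.7297,-2.6378)
Perimeter = Σ |v_{i+1} − v_i|:
  edge 1→2: √(-1.7221² + 2.8743²) = 3.3508 (running 3.3508)
  edge 2→3: √(-3.4731² + -4.2635²) = 5.4991 (running 8.8498)
  edge 3→4: √(0.7722² + -3.6889²) = 3.7689 (running 12.6187)
  edge 4→5: √(4.0292² + 0.4214²) = 4.0512 (running 16.6699)
  edge 5→6: √(0.9683² + 0.6946²) = 1.1917 (running 17.8616)
  edge 6→1: √(-0.5745² + 3.9619²) = 4.0034 (running 21.8650)
Perimeter = 21.8650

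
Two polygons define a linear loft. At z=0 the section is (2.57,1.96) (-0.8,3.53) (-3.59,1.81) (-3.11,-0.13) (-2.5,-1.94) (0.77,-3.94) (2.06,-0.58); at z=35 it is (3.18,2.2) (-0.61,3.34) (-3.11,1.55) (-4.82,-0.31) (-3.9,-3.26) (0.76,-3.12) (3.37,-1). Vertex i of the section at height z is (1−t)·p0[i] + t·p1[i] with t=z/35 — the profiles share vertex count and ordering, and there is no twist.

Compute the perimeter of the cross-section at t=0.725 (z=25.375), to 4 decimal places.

Perimeter at t=0.725: 22.6145

Cross-section at t=0.725: each vertex is (1-t)·p0[i] + t·p1[i].
  v1: (1-0.725)·(2.57,1.96) + 0.725·(3.18,2.2) = (3.0122,2.1340)
  v2: (1-0.725)·(-0.8,3.53) + 0.725·(-0.61,3.34) = (-0.6623,3.3922)
  v3: (1-0.725)·(-3.59,1.81) + 0.725·(-3.11,1.55) = (-3.2420,1.6215)
  v4: (1-0.725)·(-3.11,-0.13) + 0.725·(-4.82,-0.31) = (-4.3498,-0.2605)
  v5: (1-0.725)·(-2.5,-1.94) + 0.725·(-3.9,-3.26) = (-3.5150,-2.8970)
  v6: (1-0.725)·(0.77,-3.94) + 0.725·(0.76,-3.12) = (0.7627,-3.3455)
  v7: (1-0.725)·(2.06,-0.58) + 0.725·(3.37,-1) = (3.0097,-0.8845)
Perimeter = Σ |v_{i+1} − v_i|:
  edge 1→2: √(-3.6745² + 1.2582²) = 3.8840 (running 3.8840)
  edge 2→3: √(-2.5797² + -1.7707²) = 3.1290 (running 7.0130)
  edge 3→4: √(-1.1078² + -1.8820²) = 2.1838 (running 9.1968)
  edge 4→5: √(0.8348² + -2.6365²) = 2.7655 (running 11.9623)
  edge 5→6: √(4.2777² + -0.4485²) = 4.3012 (running 16.2635)
  edge 6→7: √(2.2470² + 2.4610²) = 3.3325 (running 19.5960)
  edge 7→1: √(0.0025² + 3.0185²) = 3.0185 (running 22.6145)
Perimeter = 22.6145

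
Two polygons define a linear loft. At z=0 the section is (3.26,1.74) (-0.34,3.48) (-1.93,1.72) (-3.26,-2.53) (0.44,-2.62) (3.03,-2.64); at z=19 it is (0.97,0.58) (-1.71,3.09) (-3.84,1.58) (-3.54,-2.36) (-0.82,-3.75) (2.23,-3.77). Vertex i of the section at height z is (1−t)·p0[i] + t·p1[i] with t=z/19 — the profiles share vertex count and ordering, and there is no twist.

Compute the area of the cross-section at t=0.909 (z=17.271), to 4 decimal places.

Area at t=0.909: 28.0190

Cross-section at t=0.909: each vertex is (1-t)·p0[i] + t·p1[i].
  v1: (1-0.909)·(3.26,1.74) + 0.909·(0.97,0.58) = (1.1784,0.6856)
  v2: (1-0.909)·(-0.34,3.48) + 0.909·(-1.71,3.09) = (-1.5853,3.1255)
  v3: (1-0.909)·(-1.93,1.72) + 0.909·(-3.84,1.58) = (-3.6662,1.5927)
  v4: (1-0.909)·(-3.26,-2.53) + 0.909·(-3.54,-2.36) = (-3.5145,-2.3755)
  v5: (1-0.909)·(0.44,-2.62) + 0.909·(-0.82,-3.75) = (-0.7053,-3.6472)
  v6: (1-0.909)·(3.03,-2.64) + 0.909·(2.23,-3.77) = (2.3028,-3.6672)
Shoelace sum Σ(x_i·y_{i+1} − x_{i+1}·y_i):
  i=1: 1.1784·3.1255 − -1.5853·0.6856 = +4.7699 (running +4.7699)
  i=2: -1.5853·1.5927 − -3.6662·3.1255 = +8.9336 (running +13.7035)
  i=3: -3.6662·-2.3755 − -3.5145·1.5927 = +14.3066 (running +28.0101)
  i=4: -3.5145·-3.6472 − -0.7053·-2.3755 = +11.1425 (running +39.1527)
  i=5: -0.7053·-3.6672 − 2.3028·-3.6472 = +10.9853 (running +50.1380)
  i=6: 2.3028·0.6856 − 1.1784·-3.6672 = +5.9001 (running +56.0381)
Area = |Σ|/2 = |56.0381|/2 = 28.0190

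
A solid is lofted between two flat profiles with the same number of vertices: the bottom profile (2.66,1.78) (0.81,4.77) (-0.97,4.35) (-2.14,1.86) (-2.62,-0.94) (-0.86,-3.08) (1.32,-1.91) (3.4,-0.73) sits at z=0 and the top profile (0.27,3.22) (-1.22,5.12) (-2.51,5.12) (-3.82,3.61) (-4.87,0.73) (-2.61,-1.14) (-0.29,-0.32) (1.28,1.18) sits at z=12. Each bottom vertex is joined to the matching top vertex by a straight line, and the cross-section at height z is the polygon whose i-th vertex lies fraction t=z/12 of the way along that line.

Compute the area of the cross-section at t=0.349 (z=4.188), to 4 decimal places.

Area at t=0.349: 28.0078

Cross-section at t=0.349: each vertex is (1-t)·p0[i] + t·p1[i].
  v1: (1-0.349)·(2.66,1.78) + 0.349·(0.27,3.22) = (1.8259,2.2826)
  v2: (1-0.349)·(0.81,4.77) + 0.349·(-1.22,5.12) = (0.1015,4.8921)
  v3: (1-0.349)·(-0.97,4.35) + 0.349·(-2.51,5.12) = (-1.5075,4.6187)
  v4: (1-0.349)·(-2.14,1.86) + 0.349·(-3.82,3.61) = (-2.7263,2.4707)
  v5: (1-0.349)·(-2.62,-0.94) + 0.349·(-4.87,0.73) = (-3.4053,-0.3572)
  v6: (1-0.349)·(-0.86,-3.08) + 0.349·(-2.61,-1.14) = (-1.4707,-2.4029)
  v7: (1-0.349)·(1.32,-1.91) + 0.349·(-0.29,-0.32) = (0.7581,-1.3551)
  v8: (1-0.349)·(3.4,-0.73) + 0.349·(1.28,1.18) = (2.6601,-0.0634)
Shoelace sum Σ(x_i·y_{i+1} − x_{i+1}·y_i):
  i=1: 1.8259·4.8921 − 0.1015·2.2826 = +8.7008 (running +8.7008)
  i=2: 0.1015·4.6187 − -1.5075·4.8921 = +7.8437 (running +16.5444)
  i=3: -1.5075·2.4707 − -2.7263·4.6187 = +8.8676 (running +25.4120)
  i=4: -2.7263·-0.3572 − -3.4053·2.4707 = +9.3873 (running +34.7993)
  i=5: -3.4053·-2.4029 − -1.4707·-0.3572 = +7.6573 (running +42.4566)
  i=6: -1.4707·-1.3551 − 0.7581·-2.4029 = +3.8147 (running +46.2713)
  i=7: 0.7581·-0.0634 − 2.6601·-1.3551 = +3.5566 (running +49.8279)
  i=8: 2.6601·2.2826 − 1.8259·-0.0634 = +6.1877 (running +56.0156)
Area = |Σ|/2 = |56.0156|/2 = 28.0078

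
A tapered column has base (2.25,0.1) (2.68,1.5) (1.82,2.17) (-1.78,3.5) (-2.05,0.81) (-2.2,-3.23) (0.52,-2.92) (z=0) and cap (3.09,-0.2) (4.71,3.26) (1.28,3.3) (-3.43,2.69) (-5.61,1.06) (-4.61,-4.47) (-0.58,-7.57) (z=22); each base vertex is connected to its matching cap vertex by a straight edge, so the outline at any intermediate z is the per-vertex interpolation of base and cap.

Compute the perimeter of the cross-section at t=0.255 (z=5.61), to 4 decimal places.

Perimeter at t=0.255: 22.3838

Cross-section at t=0.255: each vertex is (1-t)·p0[i] + t·p1[i].
  v1: (1-0.255)·(2.25,0.1) + 0.255·(3.09,-0.2) = (2.4642,0.0235)
  v2: (1-0.255)·(2.68,1.5) + 0.255·(4.71,3.26) = (3.1977,1.9488)
  v3: (1-0.255)·(1.82,2.17) + 0.255·(1.28,3.3) = (1.6823,2.4581)
  v4: (1-0.255)·(-1.78,3.5) + 0.255·(-3.43,2.69) = (-2.2008,3.2934)
  v5: (1-0.255)·(-2.05,0.81) + 0.255·(-5.61,1.06) = (-2.9578,0.8738)
  v6: (1-0.255)·(-2.2,-3.23) + 0.255·(-4.61,-4.47) = (-2.8146,-3.5462)
  v7: (1-0.255)·(0.52,-2.92) + 0.255·(-0.58,-7.57) = (0.2395,-4.1057)
Perimeter = Σ |v_{i+1} − v_i|:
  edge 1→2: √(0.7335² + 1.9253²) = 2.0603 (running 2.0603)
  edge 2→3: √(-1.5154² + 0.5093²) = 1.5987 (running 3.6589)
  edge 3→4: √(-3.8831² + 0.8353²) = 3.9719 (running 7.6308)
  edge 4→5: √(-0.7570² + -2.4197²) = 2.5354 (running 10.1662)
  edge 5→6: √(0.1432² + -4.4200²) = 4.4223 (running 14.5884)
  edge 6→7: √(3.0541² + -0.5595²) = 3.1049 (running 17.6933)
  edge 7→1: √(2.2247² + 4.1292²) = 4.6904 (running 22.3838)
Perimeter = 22.3838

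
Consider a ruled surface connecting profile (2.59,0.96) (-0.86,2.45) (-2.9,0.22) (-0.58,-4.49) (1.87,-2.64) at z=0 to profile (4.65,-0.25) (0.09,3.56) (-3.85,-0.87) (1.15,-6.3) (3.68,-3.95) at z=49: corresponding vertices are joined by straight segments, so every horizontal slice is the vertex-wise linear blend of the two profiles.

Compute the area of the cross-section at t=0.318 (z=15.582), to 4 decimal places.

Area at t=0.318: 29.2424

Cross-section at t=0.318: each vertex is (1-t)·p0[i] + t·p1[i].
  v1: (1-0.318)·(2.59,0.96) + 0.318·(4.65,-0.25) = (3.2451,0.5752)
  v2: (1-0.318)·(-0.86,2.45) + 0.318·(0.09,3.56) = (-0.5579,2.8030)
  v3: (1-0.318)·(-2.9,0.22) + 0.318·(-3.85,-0.87) = (-3.2021,-0.1266)
  v4: (1-0.318)·(-0.58,-4.49) + 0.318·(1.15,-6.3) = (-0.0299,-5.0656)
  v5: (1-0.318)·(1.87,-2.64) + 0.318·(3.68,-3.95) = (2.4456,-3.0566)
Shoelace sum Σ(x_i·y_{i+1} − x_{i+1}·y_i):
  i=1: 3.2451·2.8030 − -0.5579·0.5752 = +9.4168 (running +9.4168)
  i=2: -0.5579·-0.1266 − -3.2021·2.8030 = +9.0461 (running +18.4629)
  i=3: -3.2021·-5.0656 − -0.0299·-0.1266 = +16.2167 (running +34.6796)
  i=4: -0.0299·-3.0566 − 2.4456·-5.0656 = +12.4796 (running +47.1591)
  i=5: 2.4456·0.5752 − 3.2451·-3.0566 = +11.3256 (running +58.4847)
Area = |Σ|/2 = |58.4847|/2 = 29.2424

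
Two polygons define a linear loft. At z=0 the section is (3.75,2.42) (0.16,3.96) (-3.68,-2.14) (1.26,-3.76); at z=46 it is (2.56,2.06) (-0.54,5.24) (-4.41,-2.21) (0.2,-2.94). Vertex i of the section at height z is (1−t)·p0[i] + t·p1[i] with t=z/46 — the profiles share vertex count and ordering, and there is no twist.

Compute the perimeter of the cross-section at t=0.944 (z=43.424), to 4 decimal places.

Perimeter at t=0.944: 23.0082

Cross-section at t=0.944: each vertex is (1-t)·p0[i] + t·p1[i].
  v1: (1-0.944)·(3.75,2.42) + 0.944·(2.56,2.06) = (2.6266,2.0802)
  v2: (1-0.944)·(0.16,3.96) + 0.944·(-0.54,5.24) = (-0.5008,5.1683)
  v3: (1-0.944)·(-3.68,-2.14) + 0.944·(-4.41,-2.21) = (-4.3691,-2.2061)
  v4: (1-0.944)·(1.26,-3.76) + 0.944·(0.2,-2.94) = (0.2594,-2.9859)
Perimeter = Σ |v_{i+1} − v_i|:
  edge 1→2: √(-3.1274² + 3.0882²) = 4.3952 (running 4.3952)
  edge 2→3: √(-3.8683² + -7.3744²) = 8.3274 (running 12.7226)
  edge 3→4: √(4.6285² + -0.7798²) = 4.6937 (running 17.4163)
  edge 4→1: √(2.3673² + 5.0661²) = 5.5919 (running 23.0082)
Perimeter = 23.0082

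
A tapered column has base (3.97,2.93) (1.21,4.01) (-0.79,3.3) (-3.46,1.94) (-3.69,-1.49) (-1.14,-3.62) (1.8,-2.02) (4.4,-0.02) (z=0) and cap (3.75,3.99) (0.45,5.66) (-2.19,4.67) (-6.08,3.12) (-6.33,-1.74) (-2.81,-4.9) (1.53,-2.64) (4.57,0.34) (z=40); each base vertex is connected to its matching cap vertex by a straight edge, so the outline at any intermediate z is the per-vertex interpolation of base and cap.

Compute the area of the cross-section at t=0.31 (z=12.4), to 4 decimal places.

Area at t=0.31: 52.0224

Cross-section at t=0.31: each vertex is (1-t)·p0[i] + t·p1[i].
  v1: (1-0.31)·(3.97,2.93) + 0.31·(3.75,3.99) = (3.9018,3.2586)
  v2: (1-0.31)·(1.21,4.01) + 0.31·(0.45,5.66) = (0.9744,4.5215)
  v3: (1-0.31)·(-0.79,3.3) + 0.31·(-2.19,4.67) = (-1.2240,3.7247)
  v4: (1-0.31)·(-3.46,1.94) + 0.31·(-6.08,3.12) = (-4.2722,2.3058)
  v5: (1-0.31)·(-3.69,-1.49) + 0.31·(-6.33,-1.74) = (-4.5084,-1.5675)
  v6: (1-0.31)·(-1.14,-3.62) + 0.31·(-2.81,-4.9) = (-1.6577,-4.0168)
  v7: (1-0.31)·(1.8,-2.02) + 0.31·(1.53,-2.64) = (1.7163,-2.2122)
  v8: (1-0.31)·(4.4,-0.02) + 0.31·(4.57,0.34) = (4.4527,0.0916)
Shoelace sum Σ(x_i·y_{i+1} − x_{i+1}·y_i):
  i=1: 3.9018·4.5215 − 0.9744·3.2586 = +14.4668 (running +14.4668)
  i=2: 0.9744·3.7247 − -1.2240·4.5215 = +9.1637 (running +23.6305)
  i=3: -1.2240·2.3058 − -4.2722·3.7247 = +13.0904 (running +36.7208)
  i=4: -4.2722·-1.5675 − -4.5084·2.3058 = +17.0921 (running +53.8130)
  i=5: -4.5084·-4.0168 − -1.6577·-1.5675 = +15.5109 (running +69.3239)
  i=6: -1.6577·-2.2122 − 1.7163·-4.0168 = +10.5612 (running +79.8851)
  i=7: 1.7163·0.0916 − 4.4527·-2.2122 = +10.0075 (running +89.8925)
  i=8: 4.4527·3.2586 − 3.9018·0.0916 = +14.1522 (running +104.0447)
Area = |Σ|/2 = |104.0447|/2 = 52.0224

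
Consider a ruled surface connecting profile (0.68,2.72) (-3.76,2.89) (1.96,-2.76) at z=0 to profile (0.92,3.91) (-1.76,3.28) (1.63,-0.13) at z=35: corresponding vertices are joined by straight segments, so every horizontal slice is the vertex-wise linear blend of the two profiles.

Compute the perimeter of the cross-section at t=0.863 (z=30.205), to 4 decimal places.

Cross-section at t=0.863: each vertex is (1-t)·p0[i] + t·p1[i].
  v1: (1-0.863)·(0.68,2.72) + 0.863·(0.92,3.91) = (0.8871,3.7470)
  v2: (1-0.863)·(-3.76,2.89) + 0.863·(-1.76,3.28) = (-2.0340,3.2266)
  v3: (1-0.863)·(1.96,-2.76) + 0.863·(1.63,-0.13) = (1.6752,-0.4903)
Perimeter = Σ |v_{i+1} − v_i|:
  edge 1→2: √(-2.9211² + -0.5204²) = 2.9671 (running 2.9671)
  edge 2→3: √(3.7092² + -3.7169²) = 5.2510 (running 8.2182)
  edge 3→1: √(-0.7881² + 4.2373²) = 4.3099 (running 12.5281)
Perimeter = 12.5281

Perimeter at t=0.863: 12.5281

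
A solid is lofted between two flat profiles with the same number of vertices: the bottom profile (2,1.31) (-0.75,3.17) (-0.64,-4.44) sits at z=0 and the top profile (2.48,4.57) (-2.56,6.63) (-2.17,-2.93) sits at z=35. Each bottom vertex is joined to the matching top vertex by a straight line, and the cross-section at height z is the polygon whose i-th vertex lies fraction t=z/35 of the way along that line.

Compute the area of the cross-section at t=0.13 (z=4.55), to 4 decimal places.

Area at t=0.13: 11.8447

Cross-section at t=0.13: each vertex is (1-t)·p0[i] + t·p1[i].
  v1: (1-0.13)·(2,1.31) + 0.13·(2.48,4.57) = (2.0624,1.7338)
  v2: (1-0.13)·(-0.75,3.17) + 0.13·(-2.56,6.63) = (-0.9853,3.6198)
  v3: (1-0.13)·(-0.64,-4.44) + 0.13·(-2.17,-2.93) = (-0.8389,-4.2437)
Shoelace sum Σ(x_i·y_{i+1} − x_{i+1}·y_i):
  i=1: 2.0624·3.6198 − -0.9853·1.7338 = +9.1738 (running +9.1738)
  i=2: -0.9853·-4.2437 − -0.8389·3.6198 = +7.2180 (running +16.3918)
  i=3: -0.8389·1.7338 − 2.0624·-4.2437 = +7.2977 (running +23.6895)
Area = |Σ|/2 = |23.6895|/2 = 11.8447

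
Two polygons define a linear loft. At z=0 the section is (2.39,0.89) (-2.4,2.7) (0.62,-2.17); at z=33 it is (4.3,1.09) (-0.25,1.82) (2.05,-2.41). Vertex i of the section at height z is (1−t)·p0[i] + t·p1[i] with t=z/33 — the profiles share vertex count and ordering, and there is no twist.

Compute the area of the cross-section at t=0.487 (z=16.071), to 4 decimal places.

Area at t=0.487: 8.9370

Cross-section at t=0.487: each vertex is (1-t)·p0[i] + t·p1[i].
  v1: (1-0.487)·(2.39,0.89) + 0.487·(4.3,1.09) = (3.3202,0.9874)
  v2: (1-0.487)·(-2.4,2.7) + 0.487·(-0.25,1.82) = (-1.3530,2.2714)
  v3: (1-0.487)·(0.62,-2.17) + 0.487·(2.05,-2.41) = (1.3164,-2.2869)
Shoelace sum Σ(x_i·y_{i+1} − x_{i+1}·y_i):
  i=1: 3.3202·2.2714 − -1.3530·0.9874 = +8.8775 (running +8.8775)
  i=2: -1.3530·-2.2869 − 1.3164·2.2714 = +0.1039 (running +8.9814)
  i=3: 1.3164·0.9874 − 3.3202·-2.2869 = +8.8927 (running +17.8740)
Area = |Σ|/2 = |17.8740|/2 = 8.9370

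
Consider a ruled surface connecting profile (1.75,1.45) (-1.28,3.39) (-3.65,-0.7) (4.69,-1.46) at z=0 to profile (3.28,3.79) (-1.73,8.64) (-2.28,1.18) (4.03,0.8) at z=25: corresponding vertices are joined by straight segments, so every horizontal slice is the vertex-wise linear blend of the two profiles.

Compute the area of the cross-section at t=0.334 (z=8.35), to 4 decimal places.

Cross-section at t=0.334: each vertex is (1-t)·p0[i] + t·p1[i].
  v1: (1-0.334)·(1.75,1.45) + 0.334·(3.28,3.79) = (2.2610,2.2316)
  v2: (1-0.334)·(-1.28,3.39) + 0.334·(-1.73,8.64) = (-1.4303,5.1435)
  v3: (1-0.334)·(-3.65,-0.7) + 0.334·(-2.28,1.18) = (-3.1924,-0.0721)
  v4: (1-0.334)·(4.69,-1.46) + 0.334·(4.03,0.8) = (4.4696,-0.7052)
Shoelace sum Σ(x_i·y_{i+1} − x_{i+1}·y_i):
  i=1: 2.2610·5.1435 − -1.4303·2.2316 = +14.8214 (running +14.8214)
  i=2: -1.4303·-0.0721 − -3.1924·5.1435 = +16.5233 (running +31.3447)
  i=3: -3.1924·-0.7052 − 4.4696·-0.0721 = +2.5733 (running +33.9180)
  i=4: 4.4696·2.2316 − 2.2610·-0.7052 = +11.5685 (running +45.4865)
Area = |Σ|/2 = |45.4865|/2 = 22.7432

Area at t=0.334: 22.7432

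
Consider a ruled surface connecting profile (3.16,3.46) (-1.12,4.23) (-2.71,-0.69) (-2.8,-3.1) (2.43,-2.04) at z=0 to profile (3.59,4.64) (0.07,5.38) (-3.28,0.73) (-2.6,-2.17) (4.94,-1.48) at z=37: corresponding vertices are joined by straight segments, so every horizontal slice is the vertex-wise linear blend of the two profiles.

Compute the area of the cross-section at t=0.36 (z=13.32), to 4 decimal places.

Cross-section at t=0.36: each vertex is (1-t)·p0[i] + t·p1[i].
  v1: (1-0.36)·(3.16,3.46) + 0.36·(3.59,4.64) = (3.3148,3.8848)
  v2: (1-0.36)·(-1.12,4.23) + 0.36·(0.07,5.38) = (-0.6916,4.6440)
  v3: (1-0.36)·(-2.71,-0.69) + 0.36·(-3.28,0.73) = (-2.9152,-0.1788)
  v4: (1-0.36)·(-2.8,-3.1) + 0.36·(-2.6,-2.17) = (-2.7280,-2.7652)
  v5: (1-0.36)·(2.43,-2.04) + 0.36·(4.94,-1.48) = (3.3336,-1.8384)
Shoelace sum Σ(x_i·y_{i+1} − x_{i+1}·y_i):
  i=1: 3.3148·4.6440 − -0.6916·3.8848 = +18.0807 (running +18.0807)
  i=2: -0.6916·-0.1788 − -2.9152·4.6440 = +13.6618 (running +31.7425)
  i=3: -2.9152·-2.7652 − -2.7280·-0.1788 = +7.5733 (running +39.3159)
  i=4: -2.7280·-1.8384 − 3.3336·-2.7652 = +14.2332 (running +53.5491)
  i=5: 3.3336·3.8848 − 3.3148·-1.8384 = +19.0443 (running +72.5934)
Area = |Σ|/2 = |72.5934|/2 = 36.2967

Area at t=0.36: 36.2967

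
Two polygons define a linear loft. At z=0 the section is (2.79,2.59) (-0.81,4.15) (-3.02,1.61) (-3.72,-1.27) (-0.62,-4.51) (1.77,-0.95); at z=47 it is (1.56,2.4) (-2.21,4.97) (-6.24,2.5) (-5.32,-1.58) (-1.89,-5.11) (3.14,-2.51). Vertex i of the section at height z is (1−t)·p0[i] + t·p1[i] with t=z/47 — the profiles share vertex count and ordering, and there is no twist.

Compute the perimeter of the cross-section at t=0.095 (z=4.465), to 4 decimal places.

Perimeter at t=0.095: 23.1346

Cross-section at t=0.095: each vertex is (1-t)·p0[i] + t·p1[i].
  v1: (1-0.095)·(2.79,2.59) + 0.095·(1.56,2.4) = (2.6732,2.5720)
  v2: (1-0.095)·(-0.81,4.15) + 0.095·(-2.21,4.97) = (-0.9430,4.2279)
  v3: (1-0.095)·(-3.02,1.61) + 0.095·(-6.24,2.5) = (-3.3259,1.6946)
  v4: (1-0.095)·(-3.72,-1.27) + 0.095·(-5.32,-1.58) = (-3.8720,-1.2995)
  v5: (1-0.095)·(-0.62,-4.51) + 0.095·(-1.89,-5.11) = (-0.7407,-4.5670)
  v6: (1-0.095)·(1.77,-0.95) + 0.095·(3.14,-2.51) = (1.9002,-1.0982)
Perimeter = Σ |v_{i+1} − v_i|:
  edge 1→2: √(-3.6162² + 1.6559²) = 3.9773 (running 3.9773)
  edge 2→3: √(-2.3829² + -2.5333²) = 3.4779 (running 7.4552)
  edge 3→4: √(-0.5461² + -2.9940²) = 3.0434 (running 10.4986)
  edge 4→5: √(3.1314² + -3.2675²) = 4.5257 (running 15.0243)
  edge 5→6: √(2.6408² + 3.4688²) = 4.3596 (running 19.3840)
  edge 6→1: √(0.7730² + 3.6702²) = 3.7507 (running 23.1346)
Perimeter = 23.1346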